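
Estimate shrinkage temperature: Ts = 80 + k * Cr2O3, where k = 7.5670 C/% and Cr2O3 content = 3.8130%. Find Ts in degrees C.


Formula: Ts = 80 + k * Cr2O3
Substituting: Ts = 80 + 7.5670 * 3.8130
Result: 108.8530 C


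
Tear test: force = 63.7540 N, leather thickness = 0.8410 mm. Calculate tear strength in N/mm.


Formula: Tear strength = force / thickness
Substituting: Tear strength = 63.7540 / 0.8410
Result: 75.8074 N/mm


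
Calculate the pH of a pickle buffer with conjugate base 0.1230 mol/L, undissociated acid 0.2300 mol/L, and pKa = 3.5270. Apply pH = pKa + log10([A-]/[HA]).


ratio = [A-] / [HA] = 0.1230 / 0.2300 = 0.5348
log10(ratio) = -0.2718
pH = pKa + log10(ratio) = 3.5270 - 0.2718 = 3.2552


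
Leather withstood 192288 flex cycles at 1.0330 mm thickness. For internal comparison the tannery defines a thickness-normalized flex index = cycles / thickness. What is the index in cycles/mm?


Formula: Index = cycles / thickness
Substituting: Index = 192288 / 1.0330
Result: 186145.2081 cycles/mm


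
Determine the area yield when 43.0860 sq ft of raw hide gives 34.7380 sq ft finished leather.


Formula: Yield = finished / raw * 100
Substituting: Yield = 34.7380 / 43.0860 * 100
Result: 80.6248 %


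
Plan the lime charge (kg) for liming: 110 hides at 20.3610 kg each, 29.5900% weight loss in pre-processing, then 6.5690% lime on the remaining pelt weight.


Total_raw = N * avg_wt = 110 * 20.3610 = 2239.7100 kg
Substrate = Total_raw * (1 - loss/100) = 2239.7100 * (1 - 29.5900/100) = 1576.9798 kg
Lime = Substrate * pct / 100 = 1576.9798 * 6.5690 / 100 = 103.5918 kg


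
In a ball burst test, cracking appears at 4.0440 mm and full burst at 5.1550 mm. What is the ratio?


Formula: Ratio = crack / burst
Substituting: Ratio = 4.0440 / 5.1550
Result: 0.7845


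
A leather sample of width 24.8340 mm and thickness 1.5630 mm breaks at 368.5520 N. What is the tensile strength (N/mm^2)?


Formula: TS = force / (width * thickness)
Substituting: TS = 368.5520 / (24.8340 * 1.5630)
Result: 9.4950 N/mm^2


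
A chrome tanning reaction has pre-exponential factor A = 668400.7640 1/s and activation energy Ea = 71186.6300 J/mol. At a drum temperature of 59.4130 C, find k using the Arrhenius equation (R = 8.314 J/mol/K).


T_K = T_C + 273.15 = 59.4130 + 273.15 = 332.5630 K
exponent = -Ea / (R * T_K) = -71186.6300 / (8.314 * 332.5630) = -25.7463
k = A * exp(exponent) = 668400.7640 * exp(-25.7463) = 4.4012e-06 1/s


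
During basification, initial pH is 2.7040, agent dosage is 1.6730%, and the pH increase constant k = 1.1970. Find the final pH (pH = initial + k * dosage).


Formula: pH_final = pH_initial + k * base_pct
Substituting: pH_final = 2.7040 + 1.1970 * 1.6730
Result: 4.7066


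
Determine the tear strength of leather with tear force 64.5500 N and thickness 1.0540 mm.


Formula: Tear strength = force / thickness
Substituting: Tear strength = 64.5500 / 1.0540
Result: 61.2429 N/mm


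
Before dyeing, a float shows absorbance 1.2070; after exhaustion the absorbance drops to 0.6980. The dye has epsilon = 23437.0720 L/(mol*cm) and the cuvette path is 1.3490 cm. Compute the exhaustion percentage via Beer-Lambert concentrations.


c_initial = A_i / (epsilon * l) = 1.2070 / (23437.0720 * 1.3490) = 3.8176e-05 mol/L
c_final = A_f / (epsilon * l) = 0.6980 / (23437.0720 * 1.3490) = 2.2077e-05 mol/L
Exhaustion = (c_initial - c_final) / c_initial * 100 = (3.8176e-05 - 2.2077e-05) / 3.8176e-05 * 100 = 42.1707 %


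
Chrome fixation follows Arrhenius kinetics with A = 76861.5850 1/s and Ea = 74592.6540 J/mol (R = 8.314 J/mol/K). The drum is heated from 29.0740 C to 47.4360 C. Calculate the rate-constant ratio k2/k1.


T1 = 29.0740 + 273.15 = 302.2240 K; T2 = 47.4360 + 273.15 = 320.5860 K
k1 = A * exp(-Ea/(R*T1)) = 76861.5850 * exp(-74592.6540/(8.314*302.2240)) = 9.8420e-09 1/s
k2 = A * exp(-Ea/(R*T2)) = 76861.5850 * exp(-74592.6540/(8.314*320.5860)) = 5.3892e-08 1/s
k2/k1 = 5.3892e-08 / 9.8420e-09 = 5.4757


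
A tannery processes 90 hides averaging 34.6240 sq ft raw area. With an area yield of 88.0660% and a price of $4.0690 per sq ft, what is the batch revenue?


Raw_total = N * avg_area = 90 * 34.6240 = 3116.1600 sq ft
Finished = Raw_total * yield / 100 = 3116.1600 * 88.0660 / 100 = 2744.2775 sq ft
Value = Finished * price = 2744.2775 * 4.0690 = 11166.4650 $


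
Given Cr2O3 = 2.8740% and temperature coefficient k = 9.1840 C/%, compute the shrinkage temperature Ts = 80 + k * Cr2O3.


Formula: Ts = 80 + k * Cr2O3
Substituting: Ts = 80 + 9.1840 * 2.8740
Result: 106.3948 C


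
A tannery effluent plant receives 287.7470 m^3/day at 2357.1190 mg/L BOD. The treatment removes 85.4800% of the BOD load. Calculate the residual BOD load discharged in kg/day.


Load_in = volume * conc / 1000 = 287.7470 * 2357.1190 / 1000 = 678.2539 kg/day
Removed = Load_in * eff / 100 = 678.2539 * 85.4800 / 100 = 579.7715 kg/day
Load_out = Load_in - Removed = 678.2539 - 579.7715 = 98.4825 kg/day


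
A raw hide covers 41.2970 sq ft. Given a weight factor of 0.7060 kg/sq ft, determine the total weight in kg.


Formula: Weight = area * weight_per_sqft
Substituting: Weight = 41.2970 * 0.7060
Result: 29.1557 kg


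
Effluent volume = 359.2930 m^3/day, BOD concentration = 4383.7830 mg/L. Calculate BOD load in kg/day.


Formula: BOD_load = volume * conc / 1000
Substituting: BOD_load = 359.2930 * 4383.7830 / 1000
Result: 1575.0625 kg/day


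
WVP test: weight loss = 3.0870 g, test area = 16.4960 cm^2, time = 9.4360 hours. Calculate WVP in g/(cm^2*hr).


Formula: WVP = loss / (area * time)
Substituting: WVP = 3.0870 / (16.4960 * 9.4360)
Result: 0.0198322 g/(cm^2*hr)


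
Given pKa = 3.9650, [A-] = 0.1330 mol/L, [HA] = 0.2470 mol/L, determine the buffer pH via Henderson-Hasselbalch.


ratio = [A-] / [HA] = 0.1330 / 0.2470 = 0.5385
log10(ratio) = -0.2688
pH = pKa + log10(ratio) = 3.9650 - 0.2688 = 3.6962


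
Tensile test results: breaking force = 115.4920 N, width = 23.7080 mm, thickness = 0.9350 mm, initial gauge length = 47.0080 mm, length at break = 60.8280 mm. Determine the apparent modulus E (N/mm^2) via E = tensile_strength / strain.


TS = F / (w * t) = 115.4920 / (23.7080 * 0.9350) = 5.2101 N/mm^2
strain = (Lf - L0) / L0 = (60.8280 - 47.0080) / 47.0080 = 0.2940
E = TS / strain = 5.2101 / 0.2940 = 17.7219 N/mm^2


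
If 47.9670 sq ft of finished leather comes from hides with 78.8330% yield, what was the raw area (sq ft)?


Formula: raw = finished * 100 / yield
Substituting: raw = 47.9670 * 100 / 78.8330
Result: 60.8463 sq ft


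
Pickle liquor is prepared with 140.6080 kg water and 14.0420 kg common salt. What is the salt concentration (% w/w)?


Formula: Conc = salt / (water + salt) * 100
Substituting: Conc = 14.0420 / (140.6080 + 14.0420) * 100
Result: 9.0799 %


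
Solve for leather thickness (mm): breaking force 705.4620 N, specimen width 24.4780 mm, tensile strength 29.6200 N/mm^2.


Formula: t = F / (TS * w)
Substituting: t = 705.4620 / (29.6200 * 24.4780)
Result: 0.9730 mm


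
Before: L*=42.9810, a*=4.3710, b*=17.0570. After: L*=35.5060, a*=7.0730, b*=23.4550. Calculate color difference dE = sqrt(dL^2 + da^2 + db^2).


dL = -7.4750, da = 2.7020, db = 6.3980
dE = sqrt((-7.4750)^2 + 2.7020^2 + 6.3980^2) = 10.2035


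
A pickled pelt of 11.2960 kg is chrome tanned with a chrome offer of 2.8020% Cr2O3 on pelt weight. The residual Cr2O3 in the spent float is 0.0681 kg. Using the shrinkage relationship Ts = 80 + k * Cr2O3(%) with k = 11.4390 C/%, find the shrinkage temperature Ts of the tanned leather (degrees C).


Offered = pelt * offer_pct / 100 = 11.2960 * 2.8020 / 100 = 0.3165 kg
Uptake = offered - residual = 0.3165 - 0.0681 = 0.2484 kg
Cr2O3% on pelt = uptake / pelt * 100 = 0.2484 / 11.2960 * 100 = 2.1991 %
Ts = 80 + k * Cr2O3% = 80 + 11.4390 * 2.1991 = 105.1559 C


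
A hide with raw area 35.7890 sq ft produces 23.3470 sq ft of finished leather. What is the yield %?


Formula: Yield = finished / raw * 100
Substituting: Yield = 23.3470 / 35.7890 * 100
Result: 65.2351 %


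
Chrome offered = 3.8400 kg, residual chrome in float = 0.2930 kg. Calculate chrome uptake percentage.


Formula: Uptake = (offered - residual) / offered * 100
Substituting: Uptake = (3.8400 - 0.2930) / 3.8400 * 100
Result: 92.3698 %


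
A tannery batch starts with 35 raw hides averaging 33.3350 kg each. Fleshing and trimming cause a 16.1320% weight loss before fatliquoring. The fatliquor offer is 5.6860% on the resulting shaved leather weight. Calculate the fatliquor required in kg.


Total_raw = N * avg_wt = 35 * 33.3350 = 1166.7250 kg
Substrate = Total_raw * (1 - loss/100) = 1166.7250 * (1 - 16.1320/100) = 978.5089 kg
Fat = Substrate * pct / 100 = 978.5089 * 5.6860 / 100 = 55.6380 kg


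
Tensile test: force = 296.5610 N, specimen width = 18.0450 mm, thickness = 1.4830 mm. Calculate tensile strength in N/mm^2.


Formula: TS = force / (width * thickness)
Substituting: TS = 296.5610 / (18.0450 * 1.4830)
Result: 11.0819 N/mm^2


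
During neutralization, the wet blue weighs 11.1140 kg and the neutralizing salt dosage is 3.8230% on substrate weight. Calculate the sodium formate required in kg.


Formula: Neutralizer = substrate * pct / 100
Substituting: Neutralizer = 11.1140 * 3.8230 / 100
Result: 0.4249 kg


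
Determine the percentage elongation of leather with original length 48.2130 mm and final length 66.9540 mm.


Formula: Elongation = (Lf - L0) / L0 * 100
Substituting: Elongation = (66.9540 - 48.2130) / 48.2130 * 100
Result: 38.8713 %


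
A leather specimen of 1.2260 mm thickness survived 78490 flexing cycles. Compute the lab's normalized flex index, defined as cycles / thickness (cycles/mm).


Formula: Index = cycles / thickness
Substituting: Index = 78490 / 1.2260
Result: 64021.2072 cycles/mm


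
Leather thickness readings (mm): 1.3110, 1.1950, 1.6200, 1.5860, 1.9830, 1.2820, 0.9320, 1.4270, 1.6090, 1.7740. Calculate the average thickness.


Formula: Average = sum / n
Substituting: Average = 14.7190 / 10
Result: 1.4719 mm


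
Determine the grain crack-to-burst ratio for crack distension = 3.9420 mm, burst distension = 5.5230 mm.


Formula: Ratio = crack / burst
Substituting: Ratio = 3.9420 / 5.5230
Result: 0.7137


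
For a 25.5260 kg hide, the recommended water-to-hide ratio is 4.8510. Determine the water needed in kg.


Formula: Water = hide_weight * ratio
Substituting: Water = 25.5260 * 4.8510
Result: 123.8266 kg


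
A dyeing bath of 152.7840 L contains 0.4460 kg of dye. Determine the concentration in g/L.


Formula: Conc = dye_mass(kg) / volume(L) * 1000
Substituting: Conc = 0.4460 / 152.7840 * 1000
Result: 2.9192 g/L


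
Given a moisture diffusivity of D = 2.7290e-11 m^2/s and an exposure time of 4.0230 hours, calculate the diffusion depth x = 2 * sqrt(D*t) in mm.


t = 4.0230 hr * 3600 = 14482.8000 s
D * t = 2.7290e-11 * 14482.8000 = 3.9524e-07
x = 2 * sqrt(D*t) = 2 * sqrt(3.9524e-07) = 0.00125736 m = 1.2574 mm


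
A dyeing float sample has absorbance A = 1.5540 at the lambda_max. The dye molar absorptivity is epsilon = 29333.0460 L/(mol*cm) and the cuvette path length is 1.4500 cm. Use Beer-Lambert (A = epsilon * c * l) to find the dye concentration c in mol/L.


Formula: c = A / (epsilon * l)
Substituting: c = 1.5540 / (29333.0460 * 1.4500)
Result: 3.6536e-05 mol/L


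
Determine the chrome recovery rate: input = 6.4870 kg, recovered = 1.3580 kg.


Formula: Recovery = recovered / input * 100
Substituting: Recovery = 1.3580 / 6.4870 * 100
Result: 20.9342 %


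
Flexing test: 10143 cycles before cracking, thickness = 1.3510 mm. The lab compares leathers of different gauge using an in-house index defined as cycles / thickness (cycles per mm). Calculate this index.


Formula: Index = cycles / thickness
Substituting: Index = 10143 / 1.3510
Result: 7507.7720 cycles/mm


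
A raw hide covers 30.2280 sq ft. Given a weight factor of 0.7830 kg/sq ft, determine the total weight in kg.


Formula: Weight = area * weight_per_sqft
Substituting: Weight = 30.2280 * 0.7830
Result: 23.6685 kg


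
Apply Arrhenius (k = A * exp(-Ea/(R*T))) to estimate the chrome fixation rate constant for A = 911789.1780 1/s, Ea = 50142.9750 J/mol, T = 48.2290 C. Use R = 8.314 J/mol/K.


T_K = T_C + 273.15 = 48.2290 + 273.15 = 321.3790 K
exponent = -Ea / (R * T_K) = -50142.9750 / (8.314 * 321.3790) = -18.7665
k = A * exp(exponent) = 911789.1780 * exp(-18.7665) = 0.00645238 1/s


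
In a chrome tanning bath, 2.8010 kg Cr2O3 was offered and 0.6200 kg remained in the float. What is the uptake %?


Formula: Uptake = (offered - residual) / offered * 100
Substituting: Uptake = (2.8010 - 0.6200) / 2.8010 * 100
Result: 77.8650 %


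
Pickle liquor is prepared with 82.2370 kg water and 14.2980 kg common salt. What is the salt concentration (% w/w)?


Formula: Conc = salt / (water + salt) * 100
Substituting: Conc = 14.2980 / (82.2370 + 14.2980) * 100
Result: 14.8112 %


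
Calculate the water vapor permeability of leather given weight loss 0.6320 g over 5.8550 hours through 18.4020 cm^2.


Formula: WVP = loss / (area * time)
Substituting: WVP = 0.6320 / (18.4020 * 5.8550)
Result: 0.00586577 g/(cm^2*hr)


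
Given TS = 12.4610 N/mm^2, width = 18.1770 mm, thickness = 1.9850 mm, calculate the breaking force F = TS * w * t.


Formula: F = TS * w * t
Substituting: F = 12.4610 * 18.1770 * 1.9850
Result: 449.6096 N


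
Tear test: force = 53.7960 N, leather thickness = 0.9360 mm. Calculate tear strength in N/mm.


Formula: Tear strength = force / thickness
Substituting: Tear strength = 53.7960 / 0.9360
Result: 57.4744 N/mm


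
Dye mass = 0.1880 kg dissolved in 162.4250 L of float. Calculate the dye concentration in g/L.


Formula: Conc = dye_mass(kg) / volume(L) * 1000
Substituting: Conc = 0.1880 / 162.4250 * 1000
Result: 1.1575 g/L


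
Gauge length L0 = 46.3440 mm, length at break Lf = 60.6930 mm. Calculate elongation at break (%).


Formula: Elongation = (Lf - L0) / L0 * 100
Substituting: Elongation = (60.6930 - 46.3440) / 46.3440 * 100
Result: 30.9619 %


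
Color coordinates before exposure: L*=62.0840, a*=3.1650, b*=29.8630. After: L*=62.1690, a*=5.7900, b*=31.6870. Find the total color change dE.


dL = 0.085, da = 2.6250, db = 1.8240
dE = sqrt(0.085^2 + 2.6250^2 + 1.8240^2) = 3.1976


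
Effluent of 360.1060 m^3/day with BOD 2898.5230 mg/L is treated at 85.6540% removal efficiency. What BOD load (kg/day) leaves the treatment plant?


Load_in = volume * conc / 1000 = 360.1060 * 2898.5230 / 1000 = 1043.7755 kg/day
Removed = Load_in * eff / 100 = 1043.7755 * 85.6540 / 100 = 894.0355 kg/day
Load_out = Load_in - Removed = 1043.7755 - 894.0355 = 149.7400 kg/day


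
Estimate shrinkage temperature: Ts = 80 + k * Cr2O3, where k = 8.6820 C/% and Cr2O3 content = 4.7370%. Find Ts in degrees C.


Formula: Ts = 80 + k * Cr2O3
Substituting: Ts = 80 + 8.6820 * 4.7370
Result: 121.1266 C


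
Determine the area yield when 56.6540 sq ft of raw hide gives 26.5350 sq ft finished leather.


Formula: Yield = finished / raw * 100
Substituting: Yield = 26.5350 / 56.6540 * 100
Result: 46.8369 %


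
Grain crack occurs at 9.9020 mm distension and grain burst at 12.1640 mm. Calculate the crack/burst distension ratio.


Formula: Ratio = crack / burst
Substituting: Ratio = 9.9020 / 12.1640
Result: 0.8140


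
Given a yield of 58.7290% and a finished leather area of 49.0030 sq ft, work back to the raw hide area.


Formula: raw = finished * 100 / yield
Substituting: raw = 49.0030 * 100 / 58.7290
Result: 83.4392 sq ft


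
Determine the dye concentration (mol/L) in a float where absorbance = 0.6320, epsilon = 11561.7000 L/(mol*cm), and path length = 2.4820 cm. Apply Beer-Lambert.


Formula: c = A / (epsilon * l)
Substituting: c = 0.6320 / (11561.7000 * 2.4820)
Result: 2.2024e-05 mol/L


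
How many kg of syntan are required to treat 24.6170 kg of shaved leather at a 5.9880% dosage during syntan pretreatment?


Formula: Syntan = substrate * pct / 100
Substituting: Syntan = 24.6170 * 5.9880 / 100
Result: 1.4741 kg


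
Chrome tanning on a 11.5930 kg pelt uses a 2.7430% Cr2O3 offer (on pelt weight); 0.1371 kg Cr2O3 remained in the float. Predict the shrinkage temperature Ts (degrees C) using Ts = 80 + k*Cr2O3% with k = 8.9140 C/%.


Offered = pelt * offer_pct / 100 = 11.5930 * 2.7430 / 100 = 0.3180 kg
Uptake = offered - residual = 0.3180 - 0.1371 = 0.1809 kg
Cr2O3% on pelt = uptake / pelt * 100 = 0.1809 / 11.5930 * 100 = 1.5604 %
Ts = 80 + k * Cr2O3% = 80 + 8.9140 * 1.5604 = 93.9093 C


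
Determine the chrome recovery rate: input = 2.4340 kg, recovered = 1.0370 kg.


Formula: Recovery = recovered / input * 100
Substituting: Recovery = 1.0370 / 2.4340 * 100
Result: 42.6048 %


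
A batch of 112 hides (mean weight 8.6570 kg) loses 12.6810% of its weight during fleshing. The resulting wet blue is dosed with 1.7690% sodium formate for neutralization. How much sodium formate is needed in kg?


Total_raw = N * avg_wt = 112 * 8.6570 = 969.5840 kg
Substrate = Total_raw * (1 - loss/100) = 969.5840 * (1 - 12.6810/100) = 846.6311 kg
Neutralizer = Substrate * pct / 100 = 846.6311 * 1.7690 / 100 = 14.9769 kg


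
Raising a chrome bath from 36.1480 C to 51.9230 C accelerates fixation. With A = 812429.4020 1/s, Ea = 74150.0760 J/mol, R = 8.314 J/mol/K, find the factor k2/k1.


T1 = 36.1480 + 273.15 = 309.2980 K; T2 = 51.9230 + 273.15 = 325.0730 K
k1 = A * exp(-Ea/(R*T1)) = 812429.4020 * exp(-74150.0760/(8.314*309.2980)) = 2.4365e-07 1/s
k2 = A * exp(-Ea/(R*T2)) = 812429.4020 * exp(-74150.0760/(8.314*325.0730)) = 9.8738e-07 1/s
k2/k1 = 9.8738e-07 / 2.4365e-07 = 4.0524


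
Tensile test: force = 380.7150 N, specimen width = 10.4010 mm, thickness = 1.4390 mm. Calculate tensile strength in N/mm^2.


Formula: TS = force / (width * thickness)
Substituting: TS = 380.7150 / (10.4010 * 1.4390)
Result: 25.4369 N/mm^2


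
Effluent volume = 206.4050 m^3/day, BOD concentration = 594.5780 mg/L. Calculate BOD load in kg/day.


Formula: BOD_load = volume * conc / 1000
Substituting: BOD_load = 206.4050 * 594.5780 / 1000
Result: 122.7239 kg/day


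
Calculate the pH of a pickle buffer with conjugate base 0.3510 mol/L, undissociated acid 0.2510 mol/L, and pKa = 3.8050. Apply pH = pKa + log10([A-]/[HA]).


ratio = [A-] / [HA] = 0.3510 / 0.2510 = 1.3984
log10(ratio) = 0.1456
pH = pKa + log10(ratio) = 3.8050 + 0.1456 = 3.9506


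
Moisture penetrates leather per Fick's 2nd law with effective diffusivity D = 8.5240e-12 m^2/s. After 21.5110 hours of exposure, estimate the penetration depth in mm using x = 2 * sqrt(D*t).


t = 21.5110 hr * 3600 = 77439.6000 s
D * t = 8.5240e-12 * 77439.6000 = 6.6010e-07
x = 2 * sqrt(D*t) = 2 * sqrt(6.6010e-07) = 0.00162492 m = 1.6249 mm


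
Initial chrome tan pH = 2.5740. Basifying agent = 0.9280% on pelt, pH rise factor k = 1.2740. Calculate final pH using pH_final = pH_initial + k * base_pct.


Formula: pH_final = pH_initial + k * base_pct
Substituting: pH_final = 2.5740 + 1.2740 * 0.9280
Result: 3.7563


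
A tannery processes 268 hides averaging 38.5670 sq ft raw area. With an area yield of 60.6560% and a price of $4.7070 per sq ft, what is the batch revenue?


Raw_total = N * avg_area = 268 * 38.5670 = 10335.9560 sq ft
Finished = Raw_total * yield / 100 = 10335.9560 * 60.6560 / 100 = 6269.3775 sq ft
Value = Finished * price = 6269.3775 * 4.7070 = 29509.9598 $


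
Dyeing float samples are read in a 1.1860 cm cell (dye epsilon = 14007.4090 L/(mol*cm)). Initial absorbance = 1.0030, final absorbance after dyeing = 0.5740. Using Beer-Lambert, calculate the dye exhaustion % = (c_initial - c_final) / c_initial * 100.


c_initial = A_i / (epsilon * l) = 1.0030 / (14007.4090 * 1.1860) = 6.0375e-05 mol/L
c_final = A_f / (epsilon * l) = 0.5740 / (14007.4090 * 1.1860) = 3.4552e-05 mol/L
Exhaustion = (c_initial - c_final) / c_initial * 100 = (6.0375e-05 - 3.4552e-05) / 6.0375e-05 * 100 = 42.7717 %


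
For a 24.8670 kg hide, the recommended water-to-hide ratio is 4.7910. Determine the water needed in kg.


Formula: Water = hide_weight * ratio
Substituting: Water = 24.8670 * 4.7910
Result: 119.1378 kg


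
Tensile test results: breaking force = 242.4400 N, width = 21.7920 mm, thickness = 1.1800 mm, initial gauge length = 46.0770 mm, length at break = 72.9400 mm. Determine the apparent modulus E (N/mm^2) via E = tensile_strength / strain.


TS = F / (w * t) = 242.4400 / (21.7920 * 1.1800) = 9.4281 N/mm^2
strain = (Lf - L0) / L0 = (72.9400 - 46.0770) / 46.0770 = 0.5830
E = TS / strain = 9.4281 / 0.5830 = 16.1717 N/mm^2


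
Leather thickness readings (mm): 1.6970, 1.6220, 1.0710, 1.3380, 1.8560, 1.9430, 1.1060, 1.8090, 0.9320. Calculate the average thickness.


Formula: Average = sum / n
Substituting: Average = 13.3740 / 9
Result: 1.4860 mm


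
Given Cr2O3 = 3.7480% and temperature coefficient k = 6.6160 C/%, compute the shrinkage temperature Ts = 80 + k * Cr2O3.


Formula: Ts = 80 + k * Cr2O3
Substituting: Ts = 80 + 6.6160 * 3.7480
Result: 104.7968 C


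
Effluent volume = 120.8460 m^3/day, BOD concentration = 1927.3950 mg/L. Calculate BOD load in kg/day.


Formula: BOD_load = volume * conc / 1000
Substituting: BOD_load = 120.8460 * 1927.3950 / 1000
Result: 232.9180 kg/day


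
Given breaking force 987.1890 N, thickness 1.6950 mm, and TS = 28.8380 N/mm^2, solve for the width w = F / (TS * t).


Formula: w = F / (TS * t)
Substituting: w = 987.1890 / (28.8380 * 1.6950)
Result: 20.1960 mm


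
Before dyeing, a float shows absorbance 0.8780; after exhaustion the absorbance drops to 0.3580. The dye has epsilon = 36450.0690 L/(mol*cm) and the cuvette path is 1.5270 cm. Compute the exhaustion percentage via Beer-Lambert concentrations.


c_initial = A_i / (epsilon * l) = 0.8780 / (36450.0690 * 1.5270) = 1.5775e-05 mol/L
c_final = A_f / (epsilon * l) = 0.3580 / (36450.0690 * 1.5270) = 6.4320e-06 mol/L
Exhaustion = (c_initial - c_final) / c_initial * 100 = (1.5775e-05 - 6.4320e-06) / 1.5775e-05 * 100 = 59.2255 %


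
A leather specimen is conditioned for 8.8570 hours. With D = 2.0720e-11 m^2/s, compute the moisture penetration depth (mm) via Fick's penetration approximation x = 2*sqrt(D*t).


t = 8.8570 hr * 3600 = 31885.2000 s
D * t = 2.0720e-11 * 31885.2000 = 6.6066e-07
x = 2 * sqrt(D*t) = 2 * sqrt(6.6066e-07) = 0.00162562 m = 1.6256 mm


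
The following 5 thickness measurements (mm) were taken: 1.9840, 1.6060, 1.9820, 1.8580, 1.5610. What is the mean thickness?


Formula: Average = sum / n
Substituting: Average = 8.9910 / 5
Result: 1.7982 mm


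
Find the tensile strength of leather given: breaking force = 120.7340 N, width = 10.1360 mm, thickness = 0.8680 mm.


Formula: TS = force / (width * thickness)
Substituting: TS = 120.7340 / (10.1360 * 0.8680)
Result: 13.7228 N/mm^2


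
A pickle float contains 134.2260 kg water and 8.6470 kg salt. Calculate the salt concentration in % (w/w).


Formula: Conc = salt / (water + salt) * 100
Substituting: Conc = 8.6470 / (134.2260 + 8.6470) * 100
Result: 6.0522 %


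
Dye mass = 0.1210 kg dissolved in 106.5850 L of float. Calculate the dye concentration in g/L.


Formula: Conc = dye_mass(kg) / volume(L) * 1000
Substituting: Conc = 0.1210 / 106.5850 * 1000
Result: 1.1352 g/L


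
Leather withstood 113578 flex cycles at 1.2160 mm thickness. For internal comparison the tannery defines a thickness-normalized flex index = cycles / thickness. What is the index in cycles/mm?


Formula: Index = cycles / thickness
Substituting: Index = 113578 / 1.2160
Result: 93402.9605 cycles/mm


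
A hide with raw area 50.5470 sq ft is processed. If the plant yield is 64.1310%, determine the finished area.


Formula: finished = raw * yield / 100
Substituting: finished = 50.5470 * 64.1310 / 100
Result: 32.4163 sq ft


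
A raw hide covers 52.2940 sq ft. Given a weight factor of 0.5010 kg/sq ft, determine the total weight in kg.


Formula: Weight = area * weight_per_sqft
Substituting: Weight = 52.2940 * 0.5010
Result: 26.1993 kg


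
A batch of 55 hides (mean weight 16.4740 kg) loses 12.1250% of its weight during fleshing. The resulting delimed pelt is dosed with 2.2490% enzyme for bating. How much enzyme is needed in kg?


Total_raw = N * avg_wt = 55 * 16.4740 = 906.0700 kg
Substrate = Total_raw * (1 - loss/100) = 906.0700 * (1 - 12.1250/100) = 796.2090 kg
Enzyme = Substrate * pct / 100 = 796.2090 * 2.2490 / 100 = 17.9067 kg


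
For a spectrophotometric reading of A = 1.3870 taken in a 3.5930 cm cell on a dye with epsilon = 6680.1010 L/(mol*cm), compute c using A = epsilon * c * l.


Formula: c = A / (epsilon * l)
Substituting: c = 1.3870 / (6680.1010 * 3.5930)
Result: 5.7788e-05 mol/L


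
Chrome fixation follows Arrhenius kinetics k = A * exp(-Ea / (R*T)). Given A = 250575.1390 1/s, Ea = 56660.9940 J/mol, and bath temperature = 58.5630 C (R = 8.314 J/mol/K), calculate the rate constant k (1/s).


T_K = T_C + 273.15 = 58.5630 + 273.15 = 331.7130 K
exponent = -Ea / (R * T_K) = -56660.9940 / (8.314 * 331.7130) = -20.5453
k = A * exp(exponent) = 250575.1390 * exp(-20.5453) = 2.9939e-04 1/s


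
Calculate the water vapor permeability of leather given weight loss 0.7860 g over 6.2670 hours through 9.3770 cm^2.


Formula: WVP = loss / (area * time)
Substituting: WVP = 0.7860 / (9.3770 * 6.2670)
Result: 0.0133752 g/(cm^2*hr)


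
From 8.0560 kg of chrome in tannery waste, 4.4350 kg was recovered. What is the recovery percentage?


Formula: Recovery = recovered / input * 100
Substituting: Recovery = 4.4350 / 8.0560 * 100
Result: 55.0521 %


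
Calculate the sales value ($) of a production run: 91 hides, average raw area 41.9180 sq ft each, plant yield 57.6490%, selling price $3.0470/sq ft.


Raw_total = N * avg_area = 91 * 41.9180 = 3814.5380 sq ft
Finished = Raw_total * yield / 100 = 3814.5380 * 57.6490 / 100 = 2199.0430 sq ft
Value = Finished * price = 2199.0430 * 3.0470 = 6700.4841 $


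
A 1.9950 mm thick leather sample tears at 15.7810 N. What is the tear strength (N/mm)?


Formula: Tear strength = force / thickness
Substituting: Tear strength = 15.7810 / 1.9950
Result: 7.9103 N/mm


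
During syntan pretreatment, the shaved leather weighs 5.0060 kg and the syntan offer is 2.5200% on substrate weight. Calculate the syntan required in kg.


Formula: Syntan = substrate * pct / 100
Substituting: Syntan = 5.0060 * 2.5200 / 100
Result: 0.1262 kg


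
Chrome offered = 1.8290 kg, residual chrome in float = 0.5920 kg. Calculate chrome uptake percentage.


Formula: Uptake = (offered - residual) / offered * 100
Substituting: Uptake = (1.8290 - 0.5920) / 1.8290 * 100
Result: 67.6326 %


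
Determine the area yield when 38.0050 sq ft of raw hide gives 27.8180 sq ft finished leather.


Formula: Yield = finished / raw * 100
Substituting: Yield = 27.8180 / 38.0050 * 100
Result: 73.1956 %


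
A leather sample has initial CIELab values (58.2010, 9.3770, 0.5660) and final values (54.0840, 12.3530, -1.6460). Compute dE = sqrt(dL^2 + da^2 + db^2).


dL = -4.1170, da = 2.9760, db = -2.2120
dE = sqrt((-4.1170)^2 + 2.9760^2 + (-2.2120)^2) = 5.5407


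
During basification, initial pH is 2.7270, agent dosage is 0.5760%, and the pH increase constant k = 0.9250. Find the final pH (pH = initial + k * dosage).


Formula: pH_final = pH_initial + k * base_pct
Substituting: pH_final = 2.7270 + 0.9250 * 0.5760
Result: 3.2598


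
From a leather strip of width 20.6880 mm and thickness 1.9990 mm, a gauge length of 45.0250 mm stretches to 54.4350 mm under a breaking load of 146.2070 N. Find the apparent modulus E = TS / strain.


TS = F / (w * t) = 146.2070 / (20.6880 * 1.9990) = 3.5354 N/mm^2
strain = (Lf - L0) / L0 = (54.4350 - 45.0250) / 45.0250 = 0.2090
E = TS / strain = 3.5354 / 0.2090 = 16.9161 N/mm^2


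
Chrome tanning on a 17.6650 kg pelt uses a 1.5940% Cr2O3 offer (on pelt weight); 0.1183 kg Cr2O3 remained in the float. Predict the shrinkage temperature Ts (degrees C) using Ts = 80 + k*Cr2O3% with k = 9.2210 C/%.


Offered = pelt * offer_pct / 100 = 17.6650 * 1.5940 / 100 = 0.2816 kg
Uptake = offered - residual = 0.2816 - 0.1183 = 0.1633 kg
Cr2O3% on pelt = uptake / pelt * 100 = 0.1633 / 17.6650 * 100 = 0.9243 %
Ts = 80 + k * Cr2O3% = 80 + 9.2210 * 0.9243 = 88.5231 C


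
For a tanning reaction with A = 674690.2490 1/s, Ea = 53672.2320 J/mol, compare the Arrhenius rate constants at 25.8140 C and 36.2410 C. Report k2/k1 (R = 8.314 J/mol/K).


T1 = 25.8140 + 273.15 = 298.9640 K; T2 = 36.2410 + 273.15 = 309.3910 K
k1 = A * exp(-Ea/(R*T1)) = 674690.2490 * exp(-53672.2320/(8.314*298.9640)) = 2.8263e-04 1/s
k2 = A * exp(-Ea/(R*T2)) = 674690.2490 * exp(-53672.2320/(8.314*309.3910)) = 5.8515e-04 1/s
k2/k1 = 5.8515e-04 / 2.8263e-04 = 2.0704


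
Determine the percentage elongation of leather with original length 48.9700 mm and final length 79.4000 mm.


Formula: Elongation = (Lf - L0) / L0 * 100
Substituting: Elongation = (79.4000 - 48.9700) / 48.9700 * 100
Result: 62.1401 %


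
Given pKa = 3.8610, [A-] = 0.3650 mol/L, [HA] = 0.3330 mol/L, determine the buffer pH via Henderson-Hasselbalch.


ratio = [A-] / [HA] = 0.3650 / 0.3330 = 1.0961
log10(ratio) = 0.0398486
pH = pKa + log10(ratio) = 3.8610 + 0.0398486 = 3.9008


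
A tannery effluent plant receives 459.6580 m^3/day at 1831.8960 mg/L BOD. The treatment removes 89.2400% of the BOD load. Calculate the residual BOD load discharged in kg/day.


Load_in = volume * conc / 1000 = 459.6580 * 1831.8960 / 1000 = 842.0457 kg/day
Removed = Load_in * eff / 100 = 842.0457 * 89.2400 / 100 = 751.4415 kg/day
Load_out = Load_in - Removed = 842.0457 - 751.4415 = 90.6041 kg/day


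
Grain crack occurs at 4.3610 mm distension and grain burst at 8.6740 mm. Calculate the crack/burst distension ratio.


Formula: Ratio = crack / burst
Substituting: Ratio = 4.3610 / 8.6740
Result: 0.5028


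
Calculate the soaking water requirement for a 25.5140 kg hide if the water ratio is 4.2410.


Formula: Water = hide_weight * ratio
Substituting: Water = 25.5140 * 4.2410
Result: 108.2049 kg


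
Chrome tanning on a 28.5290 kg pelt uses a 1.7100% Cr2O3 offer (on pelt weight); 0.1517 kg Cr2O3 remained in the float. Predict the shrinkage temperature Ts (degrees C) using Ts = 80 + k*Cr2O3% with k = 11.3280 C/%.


Offered = pelt * offer_pct / 100 = 28.5290 * 1.7100 / 100 = 0.4878 kg
Uptake = offered - residual = 0.4878 - 0.1517 = 0.3361 kg
Cr2O3% on pelt = uptake / pelt * 100 = 0.3361 / 28.5290 * 100 = 1.1783 %
Ts = 80 + k * Cr2O3% = 80 + 11.3280 * 1.1783 = 93.3473 C


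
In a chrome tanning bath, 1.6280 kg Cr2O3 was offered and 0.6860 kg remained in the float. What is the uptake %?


Formula: Uptake = (offered - residual) / offered * 100
Substituting: Uptake = (1.6280 - 0.6860) / 1.6280 * 100
Result: 57.8624 %


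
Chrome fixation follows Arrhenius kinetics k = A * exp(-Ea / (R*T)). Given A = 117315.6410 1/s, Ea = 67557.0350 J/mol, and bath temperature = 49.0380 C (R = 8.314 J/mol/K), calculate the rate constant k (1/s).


T_K = T_C + 273.15 = 49.0380 + 273.15 = 322.1880 K
exponent = -Ea / (R * T_K) = -67557.0350 / (8.314 * 322.1880) = -25.2204
k = A * exp(exponent) = 117315.6410 * exp(-25.2204) = 1.3071e-06 1/s


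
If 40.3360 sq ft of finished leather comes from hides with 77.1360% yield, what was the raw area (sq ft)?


Formula: raw = finished * 100 / yield
Substituting: raw = 40.3360 * 100 / 77.1360
Result: 52.2921 sq ft


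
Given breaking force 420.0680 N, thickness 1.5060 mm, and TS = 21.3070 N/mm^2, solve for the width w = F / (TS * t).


Formula: w = F / (TS * t)
Substituting: w = 420.0680 / (21.3070 * 1.5060)
Result: 13.0910 mm


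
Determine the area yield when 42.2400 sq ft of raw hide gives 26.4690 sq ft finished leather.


Formula: Yield = finished / raw * 100
Substituting: Yield = 26.4690 / 42.2400 * 100
Result: 62.6634 %


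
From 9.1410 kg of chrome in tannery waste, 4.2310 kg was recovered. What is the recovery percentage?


Formula: Recovery = recovered / input * 100
Substituting: Recovery = 4.2310 / 9.1410 * 100
Result: 46.2860 %


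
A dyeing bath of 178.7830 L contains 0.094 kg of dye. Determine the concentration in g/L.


Formula: Conc = dye_mass(kg) / volume(L) * 1000
Substituting: Conc = 0.094 / 178.7830 * 1000
Result: 0.5258 g/L


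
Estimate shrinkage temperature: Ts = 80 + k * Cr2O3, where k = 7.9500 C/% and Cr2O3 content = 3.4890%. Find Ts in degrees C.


Formula: Ts = 80 + k * Cr2O3
Substituting: Ts = 80 + 7.9500 * 3.4890
Result: 107.7375 C


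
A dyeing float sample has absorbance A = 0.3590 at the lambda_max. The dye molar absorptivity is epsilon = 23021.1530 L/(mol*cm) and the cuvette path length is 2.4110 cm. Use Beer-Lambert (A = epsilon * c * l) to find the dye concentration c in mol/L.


Formula: c = A / (epsilon * l)
Substituting: c = 0.3590 / (23021.1530 * 2.4110)
Result: 6.4680e-06 mol/L


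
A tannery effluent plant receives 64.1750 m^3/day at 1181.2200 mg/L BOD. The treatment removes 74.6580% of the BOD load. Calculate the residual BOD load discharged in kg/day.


Load_in = volume * conc / 1000 = 64.1750 * 1181.2200 / 1000 = 75.8048 kg/day
Removed = Load_in * eff / 100 = 75.8048 * 74.6580 / 100 = 56.5943 kg/day
Load_out = Load_in - Removed = 75.8048 - 56.5943 = 19.2105 kg/day


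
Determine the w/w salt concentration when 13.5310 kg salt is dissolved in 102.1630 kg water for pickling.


Formula: Conc = salt / (water + salt) * 100
Substituting: Conc = 13.5310 / (102.1630 + 13.5310) * 100
Result: 11.6955 %


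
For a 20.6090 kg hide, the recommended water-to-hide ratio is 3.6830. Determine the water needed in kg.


Formula: Water = hide_weight * ratio
Substituting: Water = 20.6090 * 3.6830
Result: 75.9029 kg


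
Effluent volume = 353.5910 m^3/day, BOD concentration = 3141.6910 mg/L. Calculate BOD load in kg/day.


Formula: BOD_load = volume * conc / 1000
Substituting: BOD_load = 353.5910 * 3141.6910 / 1000
Result: 1110.8737 kg/day


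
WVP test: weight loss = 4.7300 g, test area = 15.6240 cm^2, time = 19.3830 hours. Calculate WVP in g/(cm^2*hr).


Formula: WVP = loss / (area * time)
Substituting: WVP = 4.7300 / (15.6240 * 19.3830)
Result: 0.0156188 g/(cm^2*hr)


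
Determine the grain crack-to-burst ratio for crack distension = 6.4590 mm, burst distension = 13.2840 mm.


Formula: Ratio = crack / burst
Substituting: Ratio = 6.4590 / 13.2840
Result: 0.4862


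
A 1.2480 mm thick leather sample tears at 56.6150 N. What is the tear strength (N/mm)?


Formula: Tear strength = force / thickness
Substituting: Tear strength = 56.6150 / 1.2480
Result: 45.3646 N/mm


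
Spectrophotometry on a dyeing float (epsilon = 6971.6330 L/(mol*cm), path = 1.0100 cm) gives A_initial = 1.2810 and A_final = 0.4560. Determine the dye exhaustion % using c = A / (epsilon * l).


c_initial = A_i / (epsilon * l) = 1.2810 / (6971.6330 * 1.0100) = 1.8193e-04 mol/L
c_final = A_f / (epsilon * l) = 0.4560 / (6971.6330 * 1.0100) = 6.4760e-05 mol/L
Exhaustion = (c_initial - c_final) / c_initial * 100 = (1.8193e-04 - 6.4760e-05) / 1.8193e-04 * 100 = 64.4028 %


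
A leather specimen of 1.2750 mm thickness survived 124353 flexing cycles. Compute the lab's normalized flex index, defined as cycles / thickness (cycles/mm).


Formula: Index = cycles / thickness
Substituting: Index = 124353 / 1.2750
Result: 97531.7647 cycles/mm


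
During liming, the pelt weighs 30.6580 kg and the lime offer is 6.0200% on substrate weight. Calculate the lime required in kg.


Formula: Lime = substrate * pct / 100
Substituting: Lime = 30.6580 * 6.0200 / 100
Result: 1.8456 kg


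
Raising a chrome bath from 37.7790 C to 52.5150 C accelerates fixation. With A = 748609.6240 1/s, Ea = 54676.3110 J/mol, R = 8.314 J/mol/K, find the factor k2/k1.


T1 = 37.7790 + 273.15 = 310.9290 K; T2 = 52.5150 + 273.15 = 325.6650 K
k1 = A * exp(-Ea/(R*T1)) = 748609.6240 * exp(-54676.3110/(8.314*310.9290)) = 4.8815e-04 1/s
k2 = A * exp(-Ea/(R*T2)) = 748609.6240 * exp(-54676.3110/(8.314*325.6650)) = 0.00127116 1/s
k2/k1 = 0.00127116 / 4.8815e-04 = 2.6040


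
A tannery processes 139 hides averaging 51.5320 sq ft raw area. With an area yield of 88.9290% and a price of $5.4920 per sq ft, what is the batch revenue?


Raw_total = N * avg_area = 139 * 51.5320 = 7162.9480 sq ft
Finished = Raw_total * yield / 100 = 7162.9480 * 88.9290 / 100 = 6369.9380 sq ft
Value = Finished * price = 6369.9380 * 5.4920 = 34983.6996 $


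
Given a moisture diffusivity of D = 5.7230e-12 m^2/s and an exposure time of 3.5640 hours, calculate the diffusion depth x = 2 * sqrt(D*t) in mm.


t = 3.5640 hr * 3600 = 12830.4000 s
D * t = 5.7230e-12 * 12830.4000 = 7.3428e-08
x = 2 * sqrt(D*t) = 2 * sqrt(7.3428e-08) = 5.4195e-04 m = 0.5420 mm


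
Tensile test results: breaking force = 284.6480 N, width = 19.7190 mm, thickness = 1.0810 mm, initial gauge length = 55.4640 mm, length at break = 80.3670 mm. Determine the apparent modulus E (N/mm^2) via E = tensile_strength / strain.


TS = F / (w * t) = 284.6480 / (19.7190 * 1.0810) = 13.3536 N/mm^2
strain = (Lf - L0) / L0 = (80.3670 - 55.4640) / 55.4640 = 0.4490
E = TS / strain = 13.3536 / 0.4490 = 29.7411 N/mm^2


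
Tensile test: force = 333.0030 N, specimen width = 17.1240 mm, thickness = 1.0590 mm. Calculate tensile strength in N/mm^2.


Formula: TS = force / (width * thickness)
Substituting: TS = 333.0030 / (17.1240 * 1.0590)
Result: 18.3631 N/mm^2


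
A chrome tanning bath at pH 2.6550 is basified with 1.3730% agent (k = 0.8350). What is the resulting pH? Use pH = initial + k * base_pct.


Formula: pH_final = pH_initial + k * base_pct
Substituting: pH_final = 2.6550 + 0.8350 * 1.3730
Result: 3.8015


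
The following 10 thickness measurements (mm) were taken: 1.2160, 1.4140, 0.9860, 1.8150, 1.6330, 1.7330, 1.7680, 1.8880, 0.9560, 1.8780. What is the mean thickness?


Formula: Average = sum / n
Substituting: Average = 15.2870 / 10
Result: 1.5287 mm


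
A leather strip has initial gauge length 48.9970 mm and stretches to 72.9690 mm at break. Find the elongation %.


Formula: Elongation = (Lf - L0) / L0 * 100
Substituting: Elongation = (72.9690 - 48.9970) / 48.9970 * 100
Result: 48.9254 %


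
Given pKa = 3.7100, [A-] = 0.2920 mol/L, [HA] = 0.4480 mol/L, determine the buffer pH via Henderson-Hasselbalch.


ratio = [A-] / [HA] = 0.2920 / 0.4480 = 0.6518
log10(ratio) = -0.1859
pH = pKa + log10(ratio) = 3.7100 - 0.1859 = 3.5241


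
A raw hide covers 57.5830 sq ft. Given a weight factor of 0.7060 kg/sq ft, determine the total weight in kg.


Formula: Weight = area * weight_per_sqft
Substituting: Weight = 57.5830 * 0.7060
Result: 40.6536 kg


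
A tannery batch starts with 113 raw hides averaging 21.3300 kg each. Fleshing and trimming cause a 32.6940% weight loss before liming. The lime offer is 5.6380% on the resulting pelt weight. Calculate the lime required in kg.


Total_raw = N * avg_wt = 113 * 21.3300 = 2410.2900 kg
Substrate = Total_raw * (1 - loss/100) = 2410.2900 * (1 - 32.6940/100) = 1622.2698 kg
Lime = Substrate * pct / 100 = 1622.2698 * 5.6380 / 100 = 91.4636 kg


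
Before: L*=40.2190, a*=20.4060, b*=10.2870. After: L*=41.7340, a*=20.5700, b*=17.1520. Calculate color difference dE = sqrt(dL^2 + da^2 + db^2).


dL = 1.5150, da = 0.1640, db = 6.8650
dE = sqrt(1.5150^2 + 0.1640^2 + 6.8650^2) = 7.0321


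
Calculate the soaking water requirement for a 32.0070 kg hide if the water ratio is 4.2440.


Formula: Water = hide_weight * ratio
Substituting: Water = 32.0070 * 4.2440
Result: 135.8377 kg


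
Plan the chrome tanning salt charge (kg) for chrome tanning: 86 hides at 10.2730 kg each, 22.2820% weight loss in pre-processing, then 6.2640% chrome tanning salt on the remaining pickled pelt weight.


Total_raw = N * avg_wt = 86 * 10.2730 = 883.4780 kg
Substrate = Total_raw * (1 - loss/100) = 883.4780 * (1 - 22.2820/100) = 686.6214 kg
Chrome = Substrate * pct / 100 = 686.6214 * 6.2640 / 100 = 43.0100 kg
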